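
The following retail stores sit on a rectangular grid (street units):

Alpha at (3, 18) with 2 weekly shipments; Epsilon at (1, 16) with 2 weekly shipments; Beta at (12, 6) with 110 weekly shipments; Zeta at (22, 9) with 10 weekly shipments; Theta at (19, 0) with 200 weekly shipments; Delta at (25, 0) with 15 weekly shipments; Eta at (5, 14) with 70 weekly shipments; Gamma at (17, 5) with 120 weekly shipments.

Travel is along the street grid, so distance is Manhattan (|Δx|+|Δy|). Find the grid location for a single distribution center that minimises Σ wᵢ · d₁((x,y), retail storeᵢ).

Manhattan distance separates: Σwᵢ(|x−xᵢ|+|y−yᵢ|) = Σwᵢ|x−xᵢ| + Σwᵢ|y−yᵢ|, so x and y are optimised independently as 1-D weighted medians.
Total weight W = 529; half = 264.5.
x-coordinate, sorted with cumulative weight:
  x=1 (Epsilon, w=2) cum 2
  x=3 (Alpha, w=2) cum 4
  x=5 (Eta, w=70) cum 74
  x=12 (Beta, w=110) cum 184
  x=17 (Gamma, w=120) cum 304  ← median
  x=19 (Theta, w=200) cum 504
  x=22 (Zeta, w=10) cum 514
  x=25 (Delta, w=15) cum 529
⇒ x* = 17
y-coordinate, sorted with cumulative weight:
  y=0 (Theta, w=200) cum 200
  y=0 (Delta, w=15) cum 215
  y=5 (Gamma, w=120) cum 335  ← median
  y=6 (Beta, w=110) cum 445
  y=9 (Zeta, w=10) cum 455
  y=14 (Eta, w=70) cum 525
  y=16 (Epsilon, w=2) cum 527
  y=18 (Alpha, w=2) cum 529
⇒ y* = 5

(17, 5)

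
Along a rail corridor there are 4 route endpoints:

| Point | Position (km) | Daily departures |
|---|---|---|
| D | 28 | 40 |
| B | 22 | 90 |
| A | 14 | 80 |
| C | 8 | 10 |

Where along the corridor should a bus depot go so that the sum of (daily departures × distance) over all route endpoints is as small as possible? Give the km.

x = 22

For a sum of weighted absolute distances on a line, the optimum is the weighted median (not the mean). Total weight W = 220; half-weight = 110.
Sort by position and accumulate weight:
  km 8 (C, w=10) → cum 10
  km 14 (A, w=80) → cum 90
  km 22 (B, w=90) → cum 180  ≥ 110 → median here
  km 28 (D, w=40) → cum 220
Optimal location: km 22.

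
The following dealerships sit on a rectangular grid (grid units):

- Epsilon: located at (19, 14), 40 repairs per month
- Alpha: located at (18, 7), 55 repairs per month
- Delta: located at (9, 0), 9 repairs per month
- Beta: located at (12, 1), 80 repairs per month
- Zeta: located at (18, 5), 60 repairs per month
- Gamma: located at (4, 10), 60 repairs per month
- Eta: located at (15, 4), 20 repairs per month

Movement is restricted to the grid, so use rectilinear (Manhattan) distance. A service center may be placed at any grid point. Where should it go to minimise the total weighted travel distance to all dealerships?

Manhattan distance separates: Σwᵢ(|x−xᵢ|+|y−yᵢ|) = Σwᵢ|x−xᵢ| + Σwᵢ|y−yᵢ|, so x and y are optimised independently as 1-D weighted medians.
Total weight W = 324; half = 162.
x-coordinate, sorted with cumulative weight:
  x=4 (Gamma, w=60) cum 60
  x=9 (Delta, w=9) cum 69
  x=12 (Beta, w=80) cum 149
  x=15 (Eta, w=20) cum 169  ← median
  x=18 (Alpha, w=55) cum 224
  x=18 (Zeta, w=60) cum 284
  x=19 (Epsilon, w=40) cum 324
⇒ x* = 15
y-coordinate, sorted with cumulative weight:
  y=0 (Delta, w=9) cum 9
  y=1 (Beta, w=80) cum 89
  y=4 (Eta, w=20) cum 109
  y=5 (Zeta, w=60) cum 169  ← median
  y=7 (Alpha, w=55) cum 224
  y=10 (Gamma, w=60) cum 284
  y=14 (Epsilon, w=40) cum 324
⇒ y* = 5

(15, 5)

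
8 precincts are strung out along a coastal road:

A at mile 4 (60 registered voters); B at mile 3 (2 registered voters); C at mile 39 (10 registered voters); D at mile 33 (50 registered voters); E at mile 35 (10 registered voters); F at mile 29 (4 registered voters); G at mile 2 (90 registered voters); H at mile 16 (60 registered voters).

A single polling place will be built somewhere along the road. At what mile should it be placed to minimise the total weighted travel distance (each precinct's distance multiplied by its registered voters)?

For a sum of weighted absolute distances on a line, the optimum is the weighted median (not the mean). Total weight W = 286; half-weight = 143.
Sort by position and accumulate weight:
  mile 2 (G, w=90) → cum 90
  mile 3 (B, w=2) → cum 92
  mile 4 (A, w=60) → cum 152  ≥ 143 → median here
  mile 16 (H, w=60) → cum 212
  mile 29 (F, w=4) → cum 216
  mile 33 (D, w=50) → cum 266
  mile 35 (E, w=10) → cum 276
  mile 39 (C, w=10) → cum 286
Optimal location: mile 4.

x = 4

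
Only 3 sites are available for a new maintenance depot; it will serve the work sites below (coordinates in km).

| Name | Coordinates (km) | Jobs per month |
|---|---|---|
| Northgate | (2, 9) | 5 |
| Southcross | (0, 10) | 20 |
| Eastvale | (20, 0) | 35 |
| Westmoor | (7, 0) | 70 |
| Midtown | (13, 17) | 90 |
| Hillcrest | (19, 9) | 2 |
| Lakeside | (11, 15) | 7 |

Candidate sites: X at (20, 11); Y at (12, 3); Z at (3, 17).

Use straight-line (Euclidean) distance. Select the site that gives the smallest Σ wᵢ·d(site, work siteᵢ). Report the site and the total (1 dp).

Total weighted distance at each candidate:
  X (20, 11): total = 2971.3
  Y (12, 3): total = 2409.3
  Z (3, 17): total = 3250.1
Minimum is at Y with total 2409.3 km.

Y, total 2409.3 km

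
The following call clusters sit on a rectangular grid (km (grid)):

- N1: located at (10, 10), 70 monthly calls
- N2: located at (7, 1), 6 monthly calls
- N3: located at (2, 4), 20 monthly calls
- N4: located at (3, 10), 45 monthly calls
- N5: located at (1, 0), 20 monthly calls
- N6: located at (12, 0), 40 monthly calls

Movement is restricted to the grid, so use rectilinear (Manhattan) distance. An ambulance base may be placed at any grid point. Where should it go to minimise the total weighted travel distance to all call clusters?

Manhattan distance separates: Σwᵢ(|x−xᵢ|+|y−yᵢ|) = Σwᵢ|x−xᵢ| + Σwᵢ|y−yᵢ|, so x and y are optimised independently as 1-D weighted medians.
Total weight W = 201; half = 100.5.
x-coordinate, sorted with cumulative weight:
  x=1 (N5, w=20) cum 20
  x=2 (N3, w=20) cum 40
  x=3 (N4, w=45) cum 85
  x=7 (N2, w=6) cum 91
  x=10 (N1, w=70) cum 161  ← median
  x=12 (N6, w=40) cum 201
⇒ x* = 10
y-coordinate, sorted with cumulative weight:
  y=0 (N5, w=20) cum 20
  y=0 (N6, w=40) cum 60
  y=1 (N2, w=6) cum 66
  y=4 (N3, w=20) cum 86
  y=10 (N1, w=70) cum 156  ← median
  y=10 (N4, w=45) cum 201
⇒ y* = 10

(10, 10)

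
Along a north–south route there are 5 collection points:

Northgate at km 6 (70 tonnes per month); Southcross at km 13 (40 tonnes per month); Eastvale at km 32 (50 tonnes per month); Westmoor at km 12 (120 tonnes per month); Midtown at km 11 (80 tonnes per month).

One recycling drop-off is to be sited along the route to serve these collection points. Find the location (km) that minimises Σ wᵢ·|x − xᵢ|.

For a sum of weighted absolute distances on a line, the optimum is the weighted median (not the mean). Total weight W = 360; half-weight = 180.
Sort by position and accumulate weight:
  km 6 (Northgate, w=70) → cum 70
  km 11 (Midtown, w=80) → cum 150
  km 12 (Westmoor, w=120) → cum 270  ≥ 180 → median here
  km 13 (Southcross, w=40) → cum 310
  km 32 (Eastvale, w=50) → cum 360
Optimal location: km 12.

x = 12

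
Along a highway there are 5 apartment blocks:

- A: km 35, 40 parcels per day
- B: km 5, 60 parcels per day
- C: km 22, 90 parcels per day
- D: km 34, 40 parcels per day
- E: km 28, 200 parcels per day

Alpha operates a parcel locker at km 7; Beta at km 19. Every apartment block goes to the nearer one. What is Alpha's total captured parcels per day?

The indifferent point is the midpoint (7+19)/2 = 13; apartment blocks left of it (closer to Alpha at 7) go to Alpha, those right go to Beta.
  B at 5 (w=60) → Alpha
  C at 22 (w=90) → Beta
  E at 28 (w=200) → Beta
  D at 34 (w=40) → Beta
  A at 35 (w=40) → Beta
Alpha captures 60; Beta captures 370.

60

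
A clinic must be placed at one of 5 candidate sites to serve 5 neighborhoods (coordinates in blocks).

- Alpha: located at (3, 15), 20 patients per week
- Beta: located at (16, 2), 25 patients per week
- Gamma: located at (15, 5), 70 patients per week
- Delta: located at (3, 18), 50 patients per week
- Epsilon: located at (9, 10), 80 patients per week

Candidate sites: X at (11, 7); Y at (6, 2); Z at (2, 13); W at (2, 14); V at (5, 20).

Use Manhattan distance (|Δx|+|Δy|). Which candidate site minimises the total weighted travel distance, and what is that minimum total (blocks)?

Total weighted distance at each candidate:
  X (11, 7): total = 2340
  Y (6, 2): total = 3240
  Z (2, 13): total = 3255
  W (2, 14): total = 3360
  V (5, 20): total = 3935
Minimum is at X with total 2340 blocks.

X, total 2340 blocks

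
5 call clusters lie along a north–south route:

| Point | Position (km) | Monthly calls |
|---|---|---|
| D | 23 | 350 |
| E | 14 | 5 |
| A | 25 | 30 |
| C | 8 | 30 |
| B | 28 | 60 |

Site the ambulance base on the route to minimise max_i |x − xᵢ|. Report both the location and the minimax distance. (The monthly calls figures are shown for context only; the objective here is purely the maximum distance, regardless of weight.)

The 1-center on a line is the midpoint of the two extreme points: leftmost at 8, rightmost at 28.
Optimal location = (8 + 28)/2 = 18; maximum distance = (28 − 8)/2 = 10.

location 18, max distance 10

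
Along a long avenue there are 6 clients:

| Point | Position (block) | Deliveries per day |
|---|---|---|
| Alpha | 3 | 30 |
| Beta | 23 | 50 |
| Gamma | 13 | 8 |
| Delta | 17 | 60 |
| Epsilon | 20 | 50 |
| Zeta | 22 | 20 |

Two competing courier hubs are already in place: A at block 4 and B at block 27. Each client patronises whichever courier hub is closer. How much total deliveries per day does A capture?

38

The indifferent point is the midpoint (4+27)/2 = 15.5; clients left of it (closer to A at 4) go to A, those right go to B.
  Alpha at 3 (w=30) → A
  Gamma at 13 (w=8) → A
  Delta at 17 (w=60) → B
  Epsilon at 20 (w=50) → B
  Zeta at 22 (w=20) → B
  Beta at 23 (w=50) → B
A captures 38; B captures 180.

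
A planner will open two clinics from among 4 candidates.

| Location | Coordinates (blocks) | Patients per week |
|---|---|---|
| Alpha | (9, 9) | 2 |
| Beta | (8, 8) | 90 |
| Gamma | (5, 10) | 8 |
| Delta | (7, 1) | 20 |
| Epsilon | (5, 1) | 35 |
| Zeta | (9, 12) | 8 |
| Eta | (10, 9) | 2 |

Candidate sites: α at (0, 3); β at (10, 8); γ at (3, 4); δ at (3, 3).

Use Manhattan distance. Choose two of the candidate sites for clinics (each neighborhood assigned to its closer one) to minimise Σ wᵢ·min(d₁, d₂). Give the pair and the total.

Evaluate every pair (each demand assigned to the nearer of the two):
  {β, δ}: total = 542
  {β, γ}: total = 597
  {α, β}: total = 707
  {γ, δ}: total = 1292
  {α, γ}: total = 1347
  {α, δ}: total = 1402
Best pair: {β, δ} with total 542.

{β, δ}, total 542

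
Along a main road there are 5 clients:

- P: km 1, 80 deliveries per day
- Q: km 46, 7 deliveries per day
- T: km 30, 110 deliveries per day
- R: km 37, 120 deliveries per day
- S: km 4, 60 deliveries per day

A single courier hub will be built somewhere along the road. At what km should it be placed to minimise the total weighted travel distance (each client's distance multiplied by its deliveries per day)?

For a sum of weighted absolute distances on a line, the optimum is the weighted median (not the mean). Total weight W = 377; half-weight = 188.5.
Sort by position and accumulate weight:
  km 1 (P, w=80) → cum 80
  km 4 (S, w=60) → cum 140
  km 30 (T, w=110) → cum 250  ≥ 188.5 → median here
  km 37 (R, w=120) → cum 370
  km 46 (Q, w=7) → cum 377
Optimal location: km 30.

x = 30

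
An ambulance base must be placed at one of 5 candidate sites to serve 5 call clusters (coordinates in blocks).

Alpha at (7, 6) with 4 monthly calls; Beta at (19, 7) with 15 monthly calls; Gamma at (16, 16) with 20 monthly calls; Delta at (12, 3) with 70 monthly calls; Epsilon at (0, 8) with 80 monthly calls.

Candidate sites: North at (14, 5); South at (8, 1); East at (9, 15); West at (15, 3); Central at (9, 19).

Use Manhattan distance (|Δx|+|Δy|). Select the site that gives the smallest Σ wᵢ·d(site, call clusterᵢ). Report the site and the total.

North, total 2037 blocks

Total weighted distance at each candidate:
  North (14, 5): total = 2037
  South (8, 1): total = 2359
  East (9, 15): total = 2804
  West (15, 3): total = 2254
  Central (9, 19): total = 3520
Minimum is at North with total 2037 blocks.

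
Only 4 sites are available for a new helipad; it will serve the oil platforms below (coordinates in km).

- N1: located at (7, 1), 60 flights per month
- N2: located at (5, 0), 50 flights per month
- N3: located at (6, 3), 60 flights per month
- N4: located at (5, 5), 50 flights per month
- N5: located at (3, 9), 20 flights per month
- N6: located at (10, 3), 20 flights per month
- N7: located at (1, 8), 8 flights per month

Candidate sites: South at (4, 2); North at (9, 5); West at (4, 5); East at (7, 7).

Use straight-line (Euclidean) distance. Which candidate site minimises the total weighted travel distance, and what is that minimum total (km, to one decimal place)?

Total weighted distance at each candidate:
  South (4, 2): total = 910.6
  North (9, 5): total = 1262.1
  West (4, 5): total = 1017.6
  East (7, 7): total = 1350.9
Minimum is at South with total 910.6 km.

South, total 910.6 km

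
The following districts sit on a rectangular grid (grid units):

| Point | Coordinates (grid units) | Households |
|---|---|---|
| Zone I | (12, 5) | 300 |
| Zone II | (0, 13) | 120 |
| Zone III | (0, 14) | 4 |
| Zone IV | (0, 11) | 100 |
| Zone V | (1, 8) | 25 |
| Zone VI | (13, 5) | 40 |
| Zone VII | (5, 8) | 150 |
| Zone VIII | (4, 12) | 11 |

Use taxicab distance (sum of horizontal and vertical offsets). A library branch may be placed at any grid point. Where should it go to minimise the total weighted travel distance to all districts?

Manhattan distance separates: Σwᵢ(|x−xᵢ|+|y−yᵢ|) = Σwᵢ|x−xᵢ| + Σwᵢ|y−yᵢ|, so x and y are optimised independently as 1-D weighted medians.
Total weight W = 750; half = 375.
x-coordinate, sorted with cumulative weight:
  x=0 (Zone II, w=120) cum 120
  x=0 (Zone III, w=4) cum 124
  x=0 (Zone IV, w=100) cum 224
  x=1 (Zone V, w=25) cum 249
  x=4 (Zone VIII, w=11) cum 260
  x=5 (Zone VII, w=150) cum 410  ← median
  x=12 (Zone I, w=300) cum 710
  x=13 (Zone VI, w=40) cum 750
⇒ x* = 5
y-coordinate, sorted with cumulative weight:
  y=5 (Zone I, w=300) cum 300
  y=5 (Zone VI, w=40) cum 340
  y=8 (Zone V, w=25) cum 365
  y=8 (Zone VII, w=150) cum 515  ← median
  y=11 (Zone IV, w=100) cum 615
  y=12 (Zone VIII, w=11) cum 626
  y=13 (Zone II, w=120) cum 746
  y=14 (Zone III, w=4) cum 750
⇒ y* = 8

(5, 8)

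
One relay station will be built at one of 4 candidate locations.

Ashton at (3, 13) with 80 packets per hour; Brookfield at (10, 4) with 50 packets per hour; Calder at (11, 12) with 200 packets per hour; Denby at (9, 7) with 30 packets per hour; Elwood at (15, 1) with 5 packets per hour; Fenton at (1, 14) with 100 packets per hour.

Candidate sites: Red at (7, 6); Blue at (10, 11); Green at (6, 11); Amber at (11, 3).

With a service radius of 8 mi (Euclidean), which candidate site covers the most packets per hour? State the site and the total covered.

Green, covering 410

Coverage radius r = 8 mi; a point is covered iff (Δx)²+(Δy)² ≤ 8² = 64.
  Red (7, 6): covers {Brookfield, Calder, Denby} → 280
  Blue (10, 11): covers {Ashton, Brookfield, Calder, Denby} → 360
  Green (6, 11): covers {Ashton, Calder, Denby, Fenton} → 410
  Amber (11, 3): covers {Brookfield, Denby, Elwood} → 85
Maximum coverage at Green: 410 packets per hour.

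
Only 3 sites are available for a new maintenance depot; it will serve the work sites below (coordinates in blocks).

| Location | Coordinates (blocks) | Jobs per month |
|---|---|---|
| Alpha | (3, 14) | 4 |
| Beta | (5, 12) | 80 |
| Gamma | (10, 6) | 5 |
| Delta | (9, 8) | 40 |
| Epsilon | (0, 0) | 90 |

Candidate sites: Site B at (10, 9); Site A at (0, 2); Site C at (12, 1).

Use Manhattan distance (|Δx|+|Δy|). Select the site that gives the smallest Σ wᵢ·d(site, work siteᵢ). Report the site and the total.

Site A, total 2110 blocks

Total weighted distance at each candidate:
  Site B (10, 9): total = 2493
  Site A (0, 2): total = 2110
  Site C (12, 1): total = 3133
Minimum is at Site A with total 2110 blocks.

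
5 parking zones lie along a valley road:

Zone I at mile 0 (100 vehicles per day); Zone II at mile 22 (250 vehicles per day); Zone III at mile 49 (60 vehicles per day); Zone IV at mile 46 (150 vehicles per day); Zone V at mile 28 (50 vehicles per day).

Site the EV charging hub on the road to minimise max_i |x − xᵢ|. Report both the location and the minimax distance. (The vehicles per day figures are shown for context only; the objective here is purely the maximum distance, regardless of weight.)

location 24.5, max distance 24.5

The 1-center on a line is the midpoint of the two extreme points: leftmost at 0, rightmost at 49.
Optimal location = (0 + 49)/2 = 24.5; maximum distance = (49 − 0)/2 = 24.5.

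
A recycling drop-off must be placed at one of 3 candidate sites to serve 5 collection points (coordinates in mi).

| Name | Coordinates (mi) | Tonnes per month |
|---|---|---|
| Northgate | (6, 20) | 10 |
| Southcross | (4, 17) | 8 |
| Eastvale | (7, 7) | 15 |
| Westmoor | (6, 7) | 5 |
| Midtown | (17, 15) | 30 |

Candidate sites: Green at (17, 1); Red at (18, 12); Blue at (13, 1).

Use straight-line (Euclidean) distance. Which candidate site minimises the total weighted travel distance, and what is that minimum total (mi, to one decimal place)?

Red, total 604.3 mi

Total weighted distance at each candidate:
  Green (17, 1): total = 1042.0
  Red (18, 12): total = 604.3
  Blue (13, 1): total = 959.5
Minimum is at Red with total 604.3 mi.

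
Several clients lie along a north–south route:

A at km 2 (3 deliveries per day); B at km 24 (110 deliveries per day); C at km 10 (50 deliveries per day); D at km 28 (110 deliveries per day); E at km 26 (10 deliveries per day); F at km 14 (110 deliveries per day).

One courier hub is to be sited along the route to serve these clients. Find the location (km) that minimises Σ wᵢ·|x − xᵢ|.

x = 24

For a sum of weighted absolute distances on a line, the optimum is the weighted median (not the mean). Total weight W = 393; half-weight = 196.5.
Sort by position and accumulate weight:
  km 2 (A, w=3) → cum 3
  km 10 (C, w=50) → cum 53
  km 14 (F, w=110) → cum 163
  km 24 (B, w=110) → cum 273  ≥ 196.5 → median here
  km 26 (E, w=10) → cum 283
  km 28 (D, w=110) → cum 393
Optimal location: km 24.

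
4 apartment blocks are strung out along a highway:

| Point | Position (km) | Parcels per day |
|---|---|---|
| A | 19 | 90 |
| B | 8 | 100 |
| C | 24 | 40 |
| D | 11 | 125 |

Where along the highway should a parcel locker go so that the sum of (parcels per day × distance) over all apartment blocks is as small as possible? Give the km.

x = 11

For a sum of weighted absolute distances on a line, the optimum is the weighted median (not the mean). Total weight W = 355; half-weight = 177.5.
Sort by position and accumulate weight:
  km 8 (B, w=100) → cum 100
  km 11 (D, w=125) → cum 225  ≥ 177.5 → median here
  km 19 (A, w=90) → cum 315
  km 24 (C, w=40) → cum 355
Optimal location: km 11.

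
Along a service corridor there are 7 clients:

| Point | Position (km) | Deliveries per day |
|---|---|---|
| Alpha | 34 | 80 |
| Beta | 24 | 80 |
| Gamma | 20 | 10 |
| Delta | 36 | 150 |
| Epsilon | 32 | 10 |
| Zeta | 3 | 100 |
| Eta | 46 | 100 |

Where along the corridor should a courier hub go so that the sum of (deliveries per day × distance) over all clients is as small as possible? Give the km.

x = 34

For a sum of weighted absolute distances on a line, the optimum is the weighted median (not the mean). Total weight W = 530; half-weight = 265.
Sort by position and accumulate weight:
  km 3 (Zeta, w=100) → cum 100
  km 20 (Gamma, w=10) → cum 110
  km 24 (Beta, w=80) → cum 190
  km 32 (Epsilon, w=10) → cum 200
  km 34 (Alpha, w=80) → cum 280  ≥ 265 → median here
  km 36 (Delta, w=150) → cum 430
  km 46 (Eta, w=100) → cum 530
Optimal location: km 34.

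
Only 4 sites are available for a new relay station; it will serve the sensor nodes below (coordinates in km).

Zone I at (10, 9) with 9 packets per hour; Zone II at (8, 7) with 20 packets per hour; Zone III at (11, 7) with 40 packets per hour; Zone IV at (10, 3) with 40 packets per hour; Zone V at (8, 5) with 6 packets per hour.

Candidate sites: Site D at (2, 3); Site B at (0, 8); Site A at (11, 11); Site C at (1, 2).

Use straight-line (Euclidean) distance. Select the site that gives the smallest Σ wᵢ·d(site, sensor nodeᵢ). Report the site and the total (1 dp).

Total weighted distance at each candidate:
  Site D (2, 3): total = 986.1
  Site B (0, 8): total = 1192.0
  Site A (11, 11): total = 642.9
  Site C (1, 2): total = 1129.8
Minimum is at Site A with total 642.9 km.

Site A, total 642.9 km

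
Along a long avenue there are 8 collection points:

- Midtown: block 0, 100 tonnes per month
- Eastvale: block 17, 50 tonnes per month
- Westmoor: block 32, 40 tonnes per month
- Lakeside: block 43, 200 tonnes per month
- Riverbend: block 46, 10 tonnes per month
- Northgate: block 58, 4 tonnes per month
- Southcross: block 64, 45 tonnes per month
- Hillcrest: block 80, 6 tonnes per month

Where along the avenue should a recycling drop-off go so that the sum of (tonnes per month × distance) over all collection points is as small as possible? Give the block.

For a sum of weighted absolute distances on a line, the optimum is the weighted median (not the mean). Total weight W = 455; half-weight = 227.5.
Sort by position and accumulate weight:
  block 0 (Midtown, w=100) → cum 100
  block 17 (Eastvale, w=50) → cum 150
  block 32 (Westmoor, w=40) → cum 190
  block 43 (Lakeside, w=200) → cum 390  ≥ 227.5 → median here
  block 46 (Riverbend, w=10) → cum 400
  block 58 (Northgate, w=4) → cum 404
  block 64 (Southcross, w=45) → cum 449
  block 80 (Hillcrest, w=6) → cum 455
Optimal location: block 43.

x = 43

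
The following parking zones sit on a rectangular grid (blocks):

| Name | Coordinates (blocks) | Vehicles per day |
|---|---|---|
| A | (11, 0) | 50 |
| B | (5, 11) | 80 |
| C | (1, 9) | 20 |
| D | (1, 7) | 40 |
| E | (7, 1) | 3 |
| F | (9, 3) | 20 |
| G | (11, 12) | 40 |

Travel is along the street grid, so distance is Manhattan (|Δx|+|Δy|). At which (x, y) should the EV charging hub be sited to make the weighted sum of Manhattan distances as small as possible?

Manhattan distance separates: Σwᵢ(|x−xᵢ|+|y−yᵢ|) = Σwᵢ|x−xᵢ| + Σwᵢ|y−yᵢ|, so x and y are optimised independently as 1-D weighted medians.
Total weight W = 253; half = 126.5.
x-coordinate, sorted with cumulative weight:
  x=1 (C, w=20) cum 20
  x=1 (D, w=40) cum 60
  x=5 (B, w=80) cum 140  ← median
  x=7 (E, w=3) cum 143
  x=9 (F, w=20) cum 163
  x=11 (A, w=50) cum 213
  x=11 (G, w=40) cum 253
⇒ x* = 5
y-coordinate, sorted with cumulative weight:
  y=0 (A, w=50) cum 50
  y=1 (E, w=3) cum 53
  y=3 (F, w=20) cum 73
  y=7 (D, w=40) cum 113
  y=9 (C, w=20) cum 133  ← median
  y=11 (B, w=80) cum 213
  y=12 (G, w=40) cum 253
⇒ y* = 9

(5, 9)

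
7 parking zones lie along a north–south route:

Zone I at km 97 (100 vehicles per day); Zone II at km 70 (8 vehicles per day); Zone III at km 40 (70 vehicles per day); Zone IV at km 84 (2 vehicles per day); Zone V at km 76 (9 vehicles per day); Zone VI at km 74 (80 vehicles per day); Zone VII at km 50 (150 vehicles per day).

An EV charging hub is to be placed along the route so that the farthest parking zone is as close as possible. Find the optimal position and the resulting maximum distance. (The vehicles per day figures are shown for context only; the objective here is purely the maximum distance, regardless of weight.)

The 1-center on a line is the midpoint of the two extreme points: leftmost at 40, rightmost at 97.
Optimal location = (40 + 97)/2 = 68.5; maximum distance = (97 − 40)/2 = 28.5.

location 68.5, max distance 28.5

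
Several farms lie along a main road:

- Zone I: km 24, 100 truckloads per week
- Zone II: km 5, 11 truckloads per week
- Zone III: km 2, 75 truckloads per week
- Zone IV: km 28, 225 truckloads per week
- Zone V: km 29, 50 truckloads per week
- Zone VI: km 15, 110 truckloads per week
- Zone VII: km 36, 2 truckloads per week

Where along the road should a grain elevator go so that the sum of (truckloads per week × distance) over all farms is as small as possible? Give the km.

For a sum of weighted absolute distances on a line, the optimum is the weighted median (not the mean). Total weight W = 573; half-weight = 286.5.
Sort by position and accumulate weight:
  km 2 (Zone III, w=75) → cum 75
  km 5 (Zone II, w=11) → cum 86
  km 15 (Zone VI, w=110) → cum 196
  km 24 (Zone I, w=100) → cum 296  ≥ 286.5 → median here
  km 28 (Zone IV, w=225) → cum 521
  km 29 (Zone V, w=50) → cum 571
  km 36 (Zone VII, w=2) → cum 573
Optimal location: km 24.

x = 24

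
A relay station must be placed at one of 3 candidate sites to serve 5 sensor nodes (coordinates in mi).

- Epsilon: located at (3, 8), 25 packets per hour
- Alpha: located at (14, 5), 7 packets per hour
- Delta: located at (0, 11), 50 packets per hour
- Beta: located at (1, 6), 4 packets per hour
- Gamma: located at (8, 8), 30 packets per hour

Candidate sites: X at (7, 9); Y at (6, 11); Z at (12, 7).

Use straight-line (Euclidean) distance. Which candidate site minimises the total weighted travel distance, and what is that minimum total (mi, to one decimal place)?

X, total 592.8 mi

Total weighted distance at each candidate:
  X (7, 9): total = 592.8
  Y (6, 11): total = 612.5
  Z (12, 7): total = 1046.5
Minimum is at X with total 592.8 mi.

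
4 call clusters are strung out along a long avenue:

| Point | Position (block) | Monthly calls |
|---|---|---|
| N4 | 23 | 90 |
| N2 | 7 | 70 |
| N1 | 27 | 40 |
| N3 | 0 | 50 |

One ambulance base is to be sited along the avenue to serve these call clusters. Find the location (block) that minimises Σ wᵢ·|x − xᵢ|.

x = 23

For a sum of weighted absolute distances on a line, the optimum is the weighted median (not the mean). Total weight W = 250; half-weight = 125.
Sort by position and accumulate weight:
  block 0 (N3, w=50) → cum 50
  block 7 (N2, w=70) → cum 120
  block 23 (N4, w=90) → cum 210  ≥ 125 → median here
  block 27 (N1, w=40) → cum 250
Optimal location: block 23.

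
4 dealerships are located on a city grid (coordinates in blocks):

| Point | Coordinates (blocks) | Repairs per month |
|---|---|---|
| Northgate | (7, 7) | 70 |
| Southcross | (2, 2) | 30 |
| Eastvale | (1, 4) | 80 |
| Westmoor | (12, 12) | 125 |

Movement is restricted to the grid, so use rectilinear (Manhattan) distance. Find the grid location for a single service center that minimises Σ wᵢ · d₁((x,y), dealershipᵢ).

(7, 7)

Manhattan distance separates: Σwᵢ(|x−xᵢ|+|y−yᵢ|) = Σwᵢ|x−xᵢ| + Σwᵢ|y−yᵢ|, so x and y are optimised independently as 1-D weighted medians.
Total weight W = 305; half = 152.5.
x-coordinate, sorted with cumulative weight:
  x=1 (Eastvale, w=80) cum 80
  x=2 (Southcross, w=30) cum 110
  x=7 (Northgate, w=70) cum 180  ← median
  x=12 (Westmoor, w=125) cum 305
⇒ x* = 7
y-coordinate, sorted with cumulative weight:
  y=2 (Southcross, w=30) cum 30
  y=4 (Eastvale, w=80) cum 110
  y=7 (Northgate, w=70) cum 180  ← median
  y=12 (Westmoor, w=125) cum 305
⇒ y* = 7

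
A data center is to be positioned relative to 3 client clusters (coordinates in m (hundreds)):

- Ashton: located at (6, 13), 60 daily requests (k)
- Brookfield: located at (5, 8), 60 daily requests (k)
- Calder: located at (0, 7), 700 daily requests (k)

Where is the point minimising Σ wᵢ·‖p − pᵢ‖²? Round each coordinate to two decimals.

(0.80, 7.51)

The minimiser of Σwᵢ‖p−pᵢ‖² is the weighted centroid p* = (Σwᵢpᵢ)/(Σwᵢ).
Σwᵢ = 820.
Σwᵢxᵢ = 60·6 + 60·5 + 700·0 = 660.
Σwᵢyᵢ = 60·13 + 60·8 + 700·7 = 6160.
x* = 660/820 = 0.80, y* = 6160/820 = 7.51.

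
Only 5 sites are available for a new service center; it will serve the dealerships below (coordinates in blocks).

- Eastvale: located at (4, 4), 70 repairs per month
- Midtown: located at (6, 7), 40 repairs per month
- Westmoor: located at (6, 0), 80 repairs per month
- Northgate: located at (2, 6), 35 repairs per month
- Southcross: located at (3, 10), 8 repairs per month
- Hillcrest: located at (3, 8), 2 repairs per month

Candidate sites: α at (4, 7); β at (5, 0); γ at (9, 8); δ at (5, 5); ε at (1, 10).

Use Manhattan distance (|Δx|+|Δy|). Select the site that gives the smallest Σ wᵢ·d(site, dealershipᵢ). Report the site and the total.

δ, total 946 blocks

Total weighted distance at each candidate:
  α (4, 7): total = 1151
  β (5, 0): total = 1181
  γ (9, 8): total = 2061
  δ (5, 5): total = 946
  ε (1, 10): total = 2349
Minimum is at δ with total 946 blocks.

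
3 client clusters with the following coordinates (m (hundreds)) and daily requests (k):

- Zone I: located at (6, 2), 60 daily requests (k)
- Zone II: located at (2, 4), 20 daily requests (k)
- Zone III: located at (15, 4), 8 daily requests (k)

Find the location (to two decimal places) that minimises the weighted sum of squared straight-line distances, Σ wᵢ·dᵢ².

The minimiser of Σwᵢ‖p−pᵢ‖² is the weighted centroid p* = (Σwᵢpᵢ)/(Σwᵢ).
Σwᵢ = 88.
Σwᵢxᵢ = 60·6 + 20·2 + 8·15 = 520.
Σwᵢyᵢ = 60·2 + 20·4 + 8·4 = 232.
x* = 520/88 = 5.91, y* = 232/88 = 2.64.

(5.91, 2.64)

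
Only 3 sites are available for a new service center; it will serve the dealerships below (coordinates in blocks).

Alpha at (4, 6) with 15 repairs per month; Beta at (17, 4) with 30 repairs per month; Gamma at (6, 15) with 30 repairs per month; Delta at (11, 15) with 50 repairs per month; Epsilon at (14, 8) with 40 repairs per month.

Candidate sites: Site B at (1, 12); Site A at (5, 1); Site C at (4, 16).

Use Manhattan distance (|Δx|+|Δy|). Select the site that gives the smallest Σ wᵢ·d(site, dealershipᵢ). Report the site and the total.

Total weighted distance at each candidate:
  Site B (1, 12): total = 2425
  Site A (5, 1): total = 2630
  Site C (4, 16): total = 2110
Minimum is at Site C with total 2110 blocks.

Site C, total 2110 blocks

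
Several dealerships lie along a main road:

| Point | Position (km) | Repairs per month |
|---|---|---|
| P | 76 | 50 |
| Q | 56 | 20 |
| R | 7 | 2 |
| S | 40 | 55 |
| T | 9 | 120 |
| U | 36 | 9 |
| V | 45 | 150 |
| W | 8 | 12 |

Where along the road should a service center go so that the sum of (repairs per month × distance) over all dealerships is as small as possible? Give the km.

x = 45

For a sum of weighted absolute distances on a line, the optimum is the weighted median (not the mean). Total weight W = 418; half-weight = 209.
Sort by position and accumulate weight:
  km 7 (R, w=2) → cum 2
  km 8 (W, w=12) → cum 14
  km 9 (T, w=120) → cum 134
  km 36 (U, w=9) → cum 143
  km 40 (S, w=55) → cum 198
  km 45 (V, w=150) → cum 348  ≥ 209 → median here
  km 56 (Q, w=20) → cum 368
  km 76 (P, w=50) → cum 418
Optimal location: km 45.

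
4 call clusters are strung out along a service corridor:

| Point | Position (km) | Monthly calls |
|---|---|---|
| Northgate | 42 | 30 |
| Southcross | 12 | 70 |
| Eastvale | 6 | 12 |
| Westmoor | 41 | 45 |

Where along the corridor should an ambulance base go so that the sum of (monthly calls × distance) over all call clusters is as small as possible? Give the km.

For a sum of weighted absolute distances on a line, the optimum is the weighted median (not the mean). Total weight W = 157; half-weight = 78.5.
Sort by position and accumulate weight:
  km 6 (Eastvale, w=12) → cum 12
  km 12 (Southcross, w=70) → cum 82  ≥ 78.5 → median here
  km 41 (Westmoor, w=45) → cum 127
  km 42 (Northgate, w=30) → cum 157
Optimal location: km 12.

x = 12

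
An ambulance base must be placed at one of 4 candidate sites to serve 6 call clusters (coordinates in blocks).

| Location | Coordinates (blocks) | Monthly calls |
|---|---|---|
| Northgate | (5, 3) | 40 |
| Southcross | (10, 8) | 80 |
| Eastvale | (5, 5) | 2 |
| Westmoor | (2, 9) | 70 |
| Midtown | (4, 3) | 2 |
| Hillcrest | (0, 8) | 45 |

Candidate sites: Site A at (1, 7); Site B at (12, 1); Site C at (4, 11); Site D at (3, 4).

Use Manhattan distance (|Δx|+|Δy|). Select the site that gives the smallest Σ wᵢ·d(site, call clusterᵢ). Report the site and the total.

Site A, total 1446 blocks

Total weighted distance at each candidate:
  Site A (1, 7): total = 1446
  Site B (12, 1): total = 3237
  Site C (4, 11): total = 1705
  Site D (3, 4): total = 1745
Minimum is at Site A with total 1446 blocks.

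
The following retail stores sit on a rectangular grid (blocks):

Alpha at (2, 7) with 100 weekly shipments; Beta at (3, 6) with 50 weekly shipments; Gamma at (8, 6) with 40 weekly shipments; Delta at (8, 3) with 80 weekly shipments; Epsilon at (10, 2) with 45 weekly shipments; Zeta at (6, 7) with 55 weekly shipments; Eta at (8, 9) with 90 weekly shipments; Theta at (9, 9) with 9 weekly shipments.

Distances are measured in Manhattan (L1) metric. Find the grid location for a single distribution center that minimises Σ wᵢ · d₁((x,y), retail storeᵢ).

Manhattan distance separates: Σwᵢ(|x−xᵢ|+|y−yᵢ|) = Σwᵢ|x−xᵢ| + Σwᵢ|y−yᵢ|, so x and y are optimised independently as 1-D weighted medians.
Total weight W = 469; half = 234.5.
x-coordinate, sorted with cumulative weight:
  x=2 (Alpha, w=100) cum 100
  x=3 (Beta, w=50) cum 150
  x=6 (Zeta, w=55) cum 205
  x=8 (Gamma, w=40) cum 245  ← median
  x=8 (Delta, w=80) cum 325
  x=8 (Eta, w=90) cum 415
  x=9 (Theta, w=9) cum 424
  x=10 (Epsilon, w=45) cum 469
⇒ x* = 8
y-coordinate, sorted with cumulative weight:
  y=2 (Epsilon, w=45) cum 45
  y=3 (Delta, w=80) cum 125
  y=6 (Beta, w=50) cum 175
  y=6 (Gamma, w=40) cum 215
  y=7 (Alpha, w=100) cum 315  ← median
  y=7 (Zeta, w=55) cum 370
  y=9 (Eta, w=90) cum 460
  y=9 (Theta, w=9) cum 469
⇒ y* = 7

(8, 7)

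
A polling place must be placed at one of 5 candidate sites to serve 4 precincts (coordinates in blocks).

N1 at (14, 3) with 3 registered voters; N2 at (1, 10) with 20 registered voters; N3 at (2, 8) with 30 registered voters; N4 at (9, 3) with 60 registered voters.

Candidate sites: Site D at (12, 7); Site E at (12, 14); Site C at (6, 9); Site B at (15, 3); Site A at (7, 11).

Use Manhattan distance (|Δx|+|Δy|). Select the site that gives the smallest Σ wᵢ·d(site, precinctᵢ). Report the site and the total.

Total weighted distance at each candidate:
  Site D (12, 7): total = 1048
  Site E (12, 14): total = 1659
  Site C (6, 9): total = 852
  Site B (15, 3): total = 1323
  Site A (7, 11): total = 1025
Minimum is at Site C with total 852 blocks.

Site C, total 852 blocks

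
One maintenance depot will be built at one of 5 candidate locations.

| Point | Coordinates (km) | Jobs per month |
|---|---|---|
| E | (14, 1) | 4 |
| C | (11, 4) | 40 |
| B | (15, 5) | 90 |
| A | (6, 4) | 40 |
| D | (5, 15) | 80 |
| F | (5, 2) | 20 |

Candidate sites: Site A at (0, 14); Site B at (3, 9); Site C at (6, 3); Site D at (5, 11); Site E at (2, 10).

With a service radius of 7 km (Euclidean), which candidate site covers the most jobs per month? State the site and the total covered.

Coverage radius r = 7 km; a point is covered iff (Δx)²+(Δy)² ≤ 7² = 49.
  Site A (0, 14): covers {D} → 80
  Site B (3, 9): covers {A, D} → 120
  Site C (6, 3): covers {C, A, F} → 100
  Site D (5, 11): covers {D} → 80
  Site E (2, 10): covers {D} → 80
Maximum coverage at Site B: 120 jobs per month.

Site B, covering 120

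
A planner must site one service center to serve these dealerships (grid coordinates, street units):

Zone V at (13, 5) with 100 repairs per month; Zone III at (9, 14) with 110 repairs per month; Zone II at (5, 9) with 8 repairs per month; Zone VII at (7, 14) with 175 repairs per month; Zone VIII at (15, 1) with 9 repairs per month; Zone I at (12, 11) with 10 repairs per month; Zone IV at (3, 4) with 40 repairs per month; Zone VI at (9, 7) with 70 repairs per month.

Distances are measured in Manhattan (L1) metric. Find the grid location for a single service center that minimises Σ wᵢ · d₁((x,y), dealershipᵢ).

Manhattan distance separates: Σwᵢ(|x−xᵢ|+|y−yᵢ|) = Σwᵢ|x−xᵢ| + Σwᵢ|y−yᵢ|, so x and y are optimised independently as 1-D weighted medians.
Total weight W = 522; half = 261.
x-coordinate, sorted with cumulative weight:
  x=3 (Zone IV, w=40) cum 40
  x=5 (Zone II, w=8) cum 48
  x=7 (Zone VII, w=175) cum 223
  x=9 (Zone III, w=110) cum 333  ← median
  x=9 (Zone VI, w=70) cum 403
  x=12 (Zone I, w=10) cum 413
  x=13 (Zone V, w=100) cum 513
  x=15 (Zone VIII, w=9) cum 522
⇒ x* = 9
y-coordinate, sorted with cumulative weight:
  y=1 (Zone VIII, w=9) cum 9
  y=4 (Zone IV, w=40) cum 49
  y=5 (Zone V, w=100) cum 149
  y=7 (Zone VI, w=70) cum 219
  y=9 (Zone II, w=8) cum 227
  y=11 (Zone I, w=10) cum 237
  y=14 (Zone III, w=110) cum 347  ← median
  y=14 (Zone VII, w=175) cum 522
⇒ y* = 14

(9, 14)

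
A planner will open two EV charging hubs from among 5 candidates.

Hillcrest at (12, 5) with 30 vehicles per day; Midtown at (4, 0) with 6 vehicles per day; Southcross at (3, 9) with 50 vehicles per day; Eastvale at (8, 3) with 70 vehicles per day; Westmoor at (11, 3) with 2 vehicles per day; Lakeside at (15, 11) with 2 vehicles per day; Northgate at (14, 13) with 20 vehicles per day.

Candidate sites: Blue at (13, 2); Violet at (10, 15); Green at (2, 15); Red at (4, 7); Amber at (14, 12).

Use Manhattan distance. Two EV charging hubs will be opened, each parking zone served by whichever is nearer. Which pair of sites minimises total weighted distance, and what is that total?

Evaluate every pair (each demand assigned to the nearer of the two):
  {Blue, Red}: total = 1000
  {Red, Amber}: total = 1068
  {Violet, Red}: total = 1212
  {Blue, Green}: total = 1224
  {Blue, Amber}: total = 1336
  {Green, Red}: total = 1384
  {Blue, Violet}: total = 1400
  {Green, Amber}: total = 1820
  {Violet, Green}: total = 1956
  {Violet, Amber}: total = 2074
Best pair: {Blue, Red} with total 1000.

{Blue, Red}, total 1000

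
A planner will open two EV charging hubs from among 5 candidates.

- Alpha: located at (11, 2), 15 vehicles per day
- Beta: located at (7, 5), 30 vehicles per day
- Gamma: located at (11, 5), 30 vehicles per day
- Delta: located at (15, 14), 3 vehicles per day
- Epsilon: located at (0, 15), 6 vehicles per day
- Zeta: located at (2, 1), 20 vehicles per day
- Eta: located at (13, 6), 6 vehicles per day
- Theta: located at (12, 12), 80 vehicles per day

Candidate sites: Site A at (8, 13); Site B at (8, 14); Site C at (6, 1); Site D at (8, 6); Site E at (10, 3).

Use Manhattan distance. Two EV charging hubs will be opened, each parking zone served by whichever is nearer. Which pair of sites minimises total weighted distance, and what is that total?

{Site A, Site E}, total 990

Evaluate every pair (each demand assigned to the nearer of the two):
  {Site A, Site E}: total = 990
  {Site A, Site D}: total = 1019
  {Site B, Site E}: total = 1061
  {Site B, Site D}: total = 1090
  {Site A, Site C}: total = 1146
  {Site B, Site C}: total = 1217
  {Site C, Site D}: total = 1327
  {Site D, Site E}: total = 1357
  {Site C, Site E}: total = 1434
  {Site A, Site B}: total = 1717
Best pair: {Site A, Site E} with total 990.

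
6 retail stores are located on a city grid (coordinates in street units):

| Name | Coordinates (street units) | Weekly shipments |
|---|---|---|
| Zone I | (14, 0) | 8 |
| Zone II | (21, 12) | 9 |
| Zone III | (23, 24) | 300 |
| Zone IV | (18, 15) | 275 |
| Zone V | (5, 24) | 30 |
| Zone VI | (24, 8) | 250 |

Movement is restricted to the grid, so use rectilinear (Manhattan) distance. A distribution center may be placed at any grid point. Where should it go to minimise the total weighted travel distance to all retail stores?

(23, 15)

Manhattan distance separates: Σwᵢ(|x−xᵢ|+|y−yᵢ|) = Σwᵢ|x−xᵢ| + Σwᵢ|y−yᵢ|, so x and y are optimised independently as 1-D weighted medians.
Total weight W = 872; half = 436.
x-coordinate, sorted with cumulative weight:
  x=5 (Zone V, w=30) cum 30
  x=14 (Zone I, w=8) cum 38
  x=18 (Zone IV, w=275) cum 313
  x=21 (Zone II, w=9) cum 322
  x=23 (Zone III, w=300) cum 622  ← median
  x=24 (Zone VI, w=250) cum 872
⇒ x* = 23
y-coordinate, sorted with cumulative weight:
  y=0 (Zone I, w=8) cum 8
  y=8 (Zone VI, w=250) cum 258
  y=12 (Zone II, w=9) cum 267
  y=15 (Zone IV, w=275) cum 542  ← median
  y=24 (Zone III, w=300) cum 842
  y=24 (Zone V, w=30) cum 872
⇒ y* = 15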